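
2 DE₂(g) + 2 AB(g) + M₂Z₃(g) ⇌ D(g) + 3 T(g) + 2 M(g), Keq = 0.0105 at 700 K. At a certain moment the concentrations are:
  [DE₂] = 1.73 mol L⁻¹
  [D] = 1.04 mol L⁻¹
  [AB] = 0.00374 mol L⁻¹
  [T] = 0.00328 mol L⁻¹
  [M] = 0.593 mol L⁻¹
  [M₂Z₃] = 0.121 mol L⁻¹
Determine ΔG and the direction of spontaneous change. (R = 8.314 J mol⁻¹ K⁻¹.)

ΔG = -8.24 kJ/mol; the forward reaction is spontaneous

Q = [D]·[T]³·[M]² / ([DE₂]²·[AB]²·[M₂Z₃]) = (1.04)·(0.00328)³·(0.593)² / ((1.73)²·(0.00374)²·(0.121)) = 0.00255
ΔG = RT ln(Q/Keq) = (8.314 J mol⁻¹ K⁻¹)(700 K) × ln(0.00255/0.0105)
   = (5.820 kJ/mol)(-1.415) = -8.24 kJ/mol
ΔG < 0, so the forward reaction is spontaneous (proceeds forward).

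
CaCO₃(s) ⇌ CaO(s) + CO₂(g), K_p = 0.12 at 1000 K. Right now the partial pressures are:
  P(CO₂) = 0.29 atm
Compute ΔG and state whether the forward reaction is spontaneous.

ΔG = 7.34 kJ/mol; the forward reaction is non-spontaneous

(CaCO₃, CaO are pure solids — omitted from Q_p.)
Q_p = P(CO₂) = 0.290
ΔG = RT ln(Q_p/K_p) = (8.314 J mol⁻¹ K⁻¹)(1000 K) × ln(0.290/0.12)
   = (8.314 kJ/mol)(0.8824) = 7.34 kJ/mol
ΔG > 0, so the forward reaction is non-spontaneous (proceeds in reverse).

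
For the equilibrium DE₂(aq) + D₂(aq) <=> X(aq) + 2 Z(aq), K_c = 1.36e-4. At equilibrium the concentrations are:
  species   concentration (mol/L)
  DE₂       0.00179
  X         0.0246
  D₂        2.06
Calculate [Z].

At equilibrium, K_c = [X]·[Z]² / ([DE₂]·[D₂]) = 1.36e-4.
(0.0246)·([Z])² / ((0.00179)·(2.06)) = 1.36e-4
[Z]² = 2.04e-5 ⇒ [Z] = 0.00452 mol/L

[Z] = 0.00452 mol/L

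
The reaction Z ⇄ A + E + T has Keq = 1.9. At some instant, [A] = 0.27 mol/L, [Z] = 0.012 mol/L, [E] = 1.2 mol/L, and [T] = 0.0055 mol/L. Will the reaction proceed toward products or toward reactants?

in the forward direction

Q = [A]·[E]·[T] / [Z] = (0.27)·(1.2)·(0.0055) / (0.012) = 0.15
Q = 0.15 < Keq = 1.9, so the forward reaction proceeds.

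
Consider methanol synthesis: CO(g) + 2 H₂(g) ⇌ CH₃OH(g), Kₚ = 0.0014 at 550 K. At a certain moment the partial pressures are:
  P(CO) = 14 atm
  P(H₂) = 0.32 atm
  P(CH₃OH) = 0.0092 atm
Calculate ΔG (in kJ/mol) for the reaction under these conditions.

Qₚ = P(CH₃OH) / (P(CO)·P(H₂)²) = (0.0092) / ((14)·(0.32)²) = 0.00642
ΔG = RT ln(Qₚ/Kₚ) = (8.314 J mol⁻¹ K⁻¹)(550 K) × ln(0.00642/0.0014)
   = (4.573 kJ/mol)(1.523) = 6.96 kJ/mol
ΔG > 0, so the forward reaction is non-spontaneous (proceeds in reverse).

ΔG = 6.96 kJ/mol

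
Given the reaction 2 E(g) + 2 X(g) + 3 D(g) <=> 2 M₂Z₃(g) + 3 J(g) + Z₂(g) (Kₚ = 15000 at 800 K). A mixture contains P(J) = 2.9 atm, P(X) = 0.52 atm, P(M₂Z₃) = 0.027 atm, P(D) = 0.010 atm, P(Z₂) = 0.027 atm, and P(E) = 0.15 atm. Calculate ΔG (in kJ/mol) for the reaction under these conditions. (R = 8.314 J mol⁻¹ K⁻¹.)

ΔG = 11.0 kJ/mol

Qₚ = P(M₂Z₃)²·P(J)³·P(Z₂) / (P(E)²·P(X)²·P(D)³) = (0.027)²·(2.9)³·(0.027) / ((0.15)²·(0.52)²·(0.010)³) = 78900
ΔG = RT ln(Qₚ/Kₚ) = (8.314 J mol⁻¹ K⁻¹)(800 K) × ln(78900/15000)
   = (6.651 kJ/mol)(1.660) = 11.0 kJ/mol
ΔG > 0, so the forward reaction is non-spontaneous (proceeds in reverse).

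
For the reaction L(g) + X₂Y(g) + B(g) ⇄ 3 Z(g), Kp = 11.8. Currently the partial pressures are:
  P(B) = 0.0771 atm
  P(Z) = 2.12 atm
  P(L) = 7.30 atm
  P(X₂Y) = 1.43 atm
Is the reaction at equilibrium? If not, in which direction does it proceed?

Qp = P(Z)³ / (P(L)·P(X₂Y)·P(B)) = (2.12)³ / ((7.30)·(1.43)·(0.0771)) = 11.8
Qp = 11.8 = Kp, so the system is already at equilibrium.

at equilibrium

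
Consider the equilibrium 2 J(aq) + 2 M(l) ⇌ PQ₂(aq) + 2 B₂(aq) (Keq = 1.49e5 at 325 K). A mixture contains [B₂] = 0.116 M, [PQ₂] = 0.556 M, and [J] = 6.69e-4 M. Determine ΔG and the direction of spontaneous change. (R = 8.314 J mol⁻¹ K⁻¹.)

(M is a pure liquid — omitted from Q.)
Q = [PQ₂]·[B₂]² / [J]² = (0.556)·(0.116)² / (6.69e-4)² = 16700
ΔG = RT ln(Q/Keq) = (8.314 J mol⁻¹ K⁻¹)(325 K) × ln(16700/1.49e5)
   = (2.702 kJ/mol)(-2.189) = -5.91 kJ/mol
ΔG < 0, so the forward reaction is spontaneous (proceeds forward).

ΔG = -5.91 kJ/mol; the forward reaction is spontaneous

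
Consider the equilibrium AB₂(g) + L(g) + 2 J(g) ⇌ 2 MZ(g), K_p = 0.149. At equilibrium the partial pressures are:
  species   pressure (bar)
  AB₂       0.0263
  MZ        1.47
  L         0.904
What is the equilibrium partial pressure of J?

P(J) = 24.7 bar

At equilibrium, K_p = P(MZ)² / (P(AB₂)·P(L)·P(J)²) = 0.149.
(1.47)² / ((0.0263)·(0.904)·(P(J))²) = 0.149
P(J)² = 610 ⇒ P(J) = 24.7 bar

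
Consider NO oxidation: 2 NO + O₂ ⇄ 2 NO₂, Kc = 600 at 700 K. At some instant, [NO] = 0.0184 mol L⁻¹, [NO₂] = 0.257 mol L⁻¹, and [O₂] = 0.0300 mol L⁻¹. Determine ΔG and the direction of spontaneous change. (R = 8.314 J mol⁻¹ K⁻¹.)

Qc = [NO₂]² / ([NO]²·[O₂]) = (0.257)² / ((0.0184)²·(0.0300)) = 6500
ΔG = RT ln(Qc/Kc) = (8.314 J mol⁻¹ K⁻¹)(700 K) × ln(6500/600)
   = (5.820 kJ/mol)(2.383) = 13.9 kJ/mol
ΔG > 0, so the forward reaction is non-spontaneous (proceeds in reverse).

ΔG = 13.9 kJ/mol; the forward reaction is non-spontaneous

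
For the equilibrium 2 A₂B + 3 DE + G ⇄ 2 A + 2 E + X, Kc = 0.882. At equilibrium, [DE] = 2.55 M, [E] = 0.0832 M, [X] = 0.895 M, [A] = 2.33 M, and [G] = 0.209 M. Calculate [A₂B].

[A₂B] = 0.105 M

At equilibrium, Kc = [A]²·[E]²·[X] / ([A₂B]²·[DE]³·[G]) = 0.882.
(2.33)²·(0.0832)²·(0.895) / (([A₂B])²·(2.55)³·(0.209)) = 0.882
[A₂B]² = 0.0110 ⇒ [A₂B] = 0.105 M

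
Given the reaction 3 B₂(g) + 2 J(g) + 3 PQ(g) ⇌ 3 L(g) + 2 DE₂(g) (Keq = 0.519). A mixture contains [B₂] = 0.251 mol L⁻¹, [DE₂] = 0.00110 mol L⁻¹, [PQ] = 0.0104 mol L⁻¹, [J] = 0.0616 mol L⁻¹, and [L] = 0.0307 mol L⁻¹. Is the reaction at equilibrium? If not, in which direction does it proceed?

Q = [L]³·[DE₂]² / ([B₂]³·[J]²·[PQ]³) = (0.0307)³·(0.00110)² / ((0.251)³·(0.0616)²·(0.0104)³) = 0.519
Q = 0.519 = Keq, so the system is already at equilibrium.

at equilibrium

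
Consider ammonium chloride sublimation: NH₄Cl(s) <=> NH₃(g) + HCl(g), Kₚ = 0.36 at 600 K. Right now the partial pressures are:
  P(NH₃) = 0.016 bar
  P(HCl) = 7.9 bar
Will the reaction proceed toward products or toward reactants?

forward (toward products)

(NH₄Cl is a pure solid — omitted from Qₚ.)
Qₚ = P(NH₃)·P(HCl) = (0.016)·(7.9) = 0.13
Qₚ = 0.13 < Kₚ = 0.36, so the forward reaction proceeds.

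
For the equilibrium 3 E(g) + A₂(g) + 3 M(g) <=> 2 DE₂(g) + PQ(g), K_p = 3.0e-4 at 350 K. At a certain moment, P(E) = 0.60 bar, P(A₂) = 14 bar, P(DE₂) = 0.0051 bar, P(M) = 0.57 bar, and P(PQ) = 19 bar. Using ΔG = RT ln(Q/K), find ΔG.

ΔG = 3.14 kJ/mol

Q_p = P(DE₂)²·P(PQ) / (P(E)³·P(A₂)·P(M)³) = (0.0051)²·(19) / ((0.60)³·(14)·(0.57)³) = 8.82e-4
ΔG = RT ln(Q_p/K_p) = (8.314 J mol⁻¹ K⁻¹)(350 K) × ln(8.82e-4/3.0e-4)
   = (2.910 kJ/mol)(1.078) = 3.14 kJ/mol
ΔG > 0, so the forward reaction is non-spontaneous (proceeds in reverse).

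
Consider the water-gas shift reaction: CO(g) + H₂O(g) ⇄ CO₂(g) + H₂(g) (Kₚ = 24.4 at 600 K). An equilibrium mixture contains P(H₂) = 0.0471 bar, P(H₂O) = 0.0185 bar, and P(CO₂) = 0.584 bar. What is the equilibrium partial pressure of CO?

At equilibrium, Kₚ = P(CO₂)·P(H₂) / (P(CO)·P(H₂O)) = 24.4.
(0.584)·(0.0471) / ((P(CO))·(0.0185)) = 24.4
P(CO) = 0.0609 bar

P(CO) = 0.0609 bar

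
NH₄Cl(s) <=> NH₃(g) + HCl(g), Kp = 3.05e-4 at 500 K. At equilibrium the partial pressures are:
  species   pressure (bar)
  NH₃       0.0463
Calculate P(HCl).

(NH₄Cl is a pure solid — omitted from Kp.)
At equilibrium, Kp = P(NH₃)·P(HCl) = 3.05e-4.
(0.0463)·(P(HCl)) = 3.05e-4
P(HCl) = 0.00659 bar

P(HCl) = 0.00659 bar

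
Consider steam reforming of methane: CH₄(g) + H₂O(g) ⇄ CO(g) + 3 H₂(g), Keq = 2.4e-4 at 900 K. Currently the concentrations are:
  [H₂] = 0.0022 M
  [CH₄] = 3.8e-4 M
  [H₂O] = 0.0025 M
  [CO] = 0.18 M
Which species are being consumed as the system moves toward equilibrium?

CO, H₂ (products)

Q = [CO]·[H₂]³ / ([CH₄]·[H₂O]) = (0.18)·(0.0022)³ / ((3.8e-4)·(0.0025)) = 0.0020
Q = 0.0020 > Keq = 2.4e-4: net reverse reaction.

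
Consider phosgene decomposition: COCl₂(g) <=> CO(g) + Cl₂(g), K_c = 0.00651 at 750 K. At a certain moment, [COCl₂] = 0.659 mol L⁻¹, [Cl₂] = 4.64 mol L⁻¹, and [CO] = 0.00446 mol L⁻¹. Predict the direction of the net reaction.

reverse (toward reactants)

Q_c = [CO]·[Cl₂] / [COCl₂] = (0.00446)·(4.64) / (0.659) = 0.0314
Q_c = 0.0314 > K_c = 0.00651, so the reverse reaction proceeds.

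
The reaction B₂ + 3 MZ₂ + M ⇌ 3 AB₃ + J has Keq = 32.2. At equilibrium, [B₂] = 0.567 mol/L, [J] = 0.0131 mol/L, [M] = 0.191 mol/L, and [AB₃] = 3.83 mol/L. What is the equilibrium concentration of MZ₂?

At equilibrium, Keq = [AB₃]³·[J] / ([B₂]·[MZ₂]³·[M]) = 32.2.
(3.83)³·(0.0131) / ((0.567)·([MZ₂])³·(0.191)) = 32.2
[MZ₂]³ = 0.211 ⇒ [MZ₂] = 0.595 mol/L

[MZ₂] = 0.595 mol/L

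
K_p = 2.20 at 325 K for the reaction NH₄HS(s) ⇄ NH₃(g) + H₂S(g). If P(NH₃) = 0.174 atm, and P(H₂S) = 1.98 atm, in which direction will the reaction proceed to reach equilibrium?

(NH₄HS is a pure solid — omitted from Q_p.)
Q_p = P(NH₃)·P(H₂S) = (0.174)·(1.98) = 0.345
Q_p = 0.345 < K_p = 2.20, so the forward reaction proceeds.

toward products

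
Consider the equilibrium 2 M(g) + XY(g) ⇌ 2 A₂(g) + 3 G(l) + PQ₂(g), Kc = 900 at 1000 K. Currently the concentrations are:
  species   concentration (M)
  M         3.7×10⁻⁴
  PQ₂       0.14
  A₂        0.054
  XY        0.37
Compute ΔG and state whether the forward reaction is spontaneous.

ΔG = 18.2 kJ/mol; the forward reaction is non-spontaneous

(G is a pure liquid — omitted from Qc.)
Qc = [A₂]²·[PQ₂] / ([M]²·[XY]) = (0.054)²·(0.14) / ((3.7×10⁻⁴)²·(0.37)) = 8060
ΔG = RT ln(Qc/Kc) = (8.314 J mol⁻¹ K⁻¹)(1000 K) × ln(8060/900)
   = (8.314 kJ/mol)(2.192) = 18.2 kJ/mol
ΔG > 0, so the forward reaction is non-spontaneous (proceeds in reverse).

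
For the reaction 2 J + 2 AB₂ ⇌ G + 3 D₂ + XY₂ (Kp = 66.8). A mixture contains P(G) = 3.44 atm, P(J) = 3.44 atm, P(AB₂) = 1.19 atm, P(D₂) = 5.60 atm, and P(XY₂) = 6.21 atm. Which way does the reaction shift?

Qp = P(G)·P(D₂)³·P(XY₂) / (P(J)²·P(AB₂)²) = (3.44)·(5.60)³·(6.21) / ((3.44)²·(1.19)²) = 224
Qp = 224 > Kp = 66.8, so the reverse reaction proceeds.

toward reactants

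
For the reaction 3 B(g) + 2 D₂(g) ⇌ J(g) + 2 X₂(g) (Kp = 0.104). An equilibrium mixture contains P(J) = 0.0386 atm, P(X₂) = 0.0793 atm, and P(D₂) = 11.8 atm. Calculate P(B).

At equilibrium, Kp = P(J)·P(X₂)² / (P(B)³·P(D₂)²) = 0.104.
(0.0386)·(0.0793)² / ((P(B))³·(11.8)²) = 0.104
P(B)³ = 1.68e-5 ⇒ P(B) = 0.0256 atm

P(B) = 0.0256 atm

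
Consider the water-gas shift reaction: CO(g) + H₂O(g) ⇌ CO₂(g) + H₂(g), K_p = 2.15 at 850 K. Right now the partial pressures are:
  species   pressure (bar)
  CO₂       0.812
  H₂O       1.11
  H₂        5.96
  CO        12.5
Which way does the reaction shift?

Q_p = P(CO₂)·P(H₂) / (P(CO)·P(H₂O)) = (0.812)·(5.96) / ((12.5)·(1.11)) = 0.349
Q_p = 0.349 < K_p = 2.15, so the forward reaction proceeds.

forward (toward products)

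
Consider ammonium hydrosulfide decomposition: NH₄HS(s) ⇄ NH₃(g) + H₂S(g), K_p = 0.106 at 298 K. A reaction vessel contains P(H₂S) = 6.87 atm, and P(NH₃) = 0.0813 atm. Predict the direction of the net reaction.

(NH₄HS is a pure solid — omitted from Q_p.)
Q_p = P(NH₃)·P(H₂S) = (0.0813)·(6.87) = 0.559
Q_p = 0.559 > K_p = 0.106, so the reverse reaction proceeds.

toward reactants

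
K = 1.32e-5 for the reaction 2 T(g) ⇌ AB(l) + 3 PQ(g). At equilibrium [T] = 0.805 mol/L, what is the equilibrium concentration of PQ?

(AB is a pure liquid — omitted from K.)
At equilibrium, K = [PQ]³ / [T]² = 1.32e-5.
([PQ])³ / (0.805)² = 1.32e-5
[PQ]³ = 8.55e-6 ⇒ [PQ] = 0.0205 mol/L

[PQ] = 0.0205 mol/L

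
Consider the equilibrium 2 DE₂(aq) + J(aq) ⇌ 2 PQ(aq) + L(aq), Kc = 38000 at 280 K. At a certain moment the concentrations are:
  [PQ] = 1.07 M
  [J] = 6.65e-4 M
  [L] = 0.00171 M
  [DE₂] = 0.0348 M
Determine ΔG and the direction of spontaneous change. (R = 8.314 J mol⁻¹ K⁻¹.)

Qc = [PQ]²·[L] / ([DE₂]²·[J]) = (1.07)²·(0.00171) / ((0.0348)²·(6.65e-4)) = 2430
ΔG = RT ln(Qc/Kc) = (8.314 J mol⁻¹ K⁻¹)(280 K) × ln(2430/38000)
   = (2.328 kJ/mol)(-2.750) = -6.40 kJ/mol
ΔG < 0, so the forward reaction is spontaneous (proceeds forward).

ΔG = -6.40 kJ/mol; the forward reaction is spontaneous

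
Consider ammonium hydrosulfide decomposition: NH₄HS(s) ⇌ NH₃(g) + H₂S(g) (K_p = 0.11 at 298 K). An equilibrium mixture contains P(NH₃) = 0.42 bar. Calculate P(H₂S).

(NH₄HS is a pure solid — omitted from K_p.)
At equilibrium, K_p = P(NH₃)·P(H₂S) = 0.11.
(0.42)·(P(H₂S)) = 0.11
P(H₂S) = 0.262 = 0.26 bar

P(H₂S) = 0.26 bar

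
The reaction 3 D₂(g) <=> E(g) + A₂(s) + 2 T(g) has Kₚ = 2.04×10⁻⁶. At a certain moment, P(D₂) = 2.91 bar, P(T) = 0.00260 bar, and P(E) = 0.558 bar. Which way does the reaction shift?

(A₂ is a pure solid — omitted from Qₚ.)
Qₚ = P(E)·P(T)² / P(D₂)³ = (0.558)·(0.00260)² / (2.91)³ = 1.53×10⁻⁷
Qₚ = 1.53×10⁻⁷ < Kₚ = 2.04×10⁻⁶, so the forward reaction proceeds.

to the right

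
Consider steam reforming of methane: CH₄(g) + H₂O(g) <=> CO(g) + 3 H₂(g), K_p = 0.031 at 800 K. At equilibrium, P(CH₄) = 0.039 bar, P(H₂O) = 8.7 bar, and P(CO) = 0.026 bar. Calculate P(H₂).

P(H₂) = 0.74 bar

At equilibrium, K_p = P(CO)·P(H₂)³ / (P(CH₄)·P(H₂O)) = 0.031.
(0.026)·(P(H₂))³ / ((0.039)·(8.7)) = 0.031
P(H₂)³ = 0.405 ⇒ P(H₂) = 0.74 bar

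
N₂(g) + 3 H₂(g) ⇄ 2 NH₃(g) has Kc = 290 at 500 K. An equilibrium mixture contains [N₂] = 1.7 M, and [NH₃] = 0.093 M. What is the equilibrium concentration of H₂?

[H₂] = 0.026 M

At equilibrium, Kc = [NH₃]² / ([N₂]·[H₂]³) = 290.
(0.093)² / ((1.7)·([H₂])³) = 290
[H₂]³ = 1.75×10⁻⁵ ⇒ [H₂] = 0.026 M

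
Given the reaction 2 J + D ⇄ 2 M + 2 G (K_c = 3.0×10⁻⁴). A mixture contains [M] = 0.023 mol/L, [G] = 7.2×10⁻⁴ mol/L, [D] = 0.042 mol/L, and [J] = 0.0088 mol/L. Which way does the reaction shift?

Q_c = [M]²·[G]² / ([J]²·[D]) = (0.023)²·(7.2×10⁻⁴)² / ((0.0088)²·(0.042)) = 8.4×10⁻⁵
Q_c = 8.4×10⁻⁵ < K_c = 3.0×10⁻⁴, so the forward reaction proceeds.

in the forward direction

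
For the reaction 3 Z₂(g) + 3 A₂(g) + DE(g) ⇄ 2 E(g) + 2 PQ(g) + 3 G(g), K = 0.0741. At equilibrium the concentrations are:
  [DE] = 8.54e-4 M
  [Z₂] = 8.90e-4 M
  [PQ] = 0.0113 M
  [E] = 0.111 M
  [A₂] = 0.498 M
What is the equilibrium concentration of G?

[G] = 0.00152 M

At equilibrium, K = [E]²·[PQ]²·[G]³ / ([Z₂]³·[A₂]³·[DE]) = 0.0741.
(0.111)²·(0.0113)²·([G])³ / ((8.90e-4)³·(0.498)³·(8.54e-4)) = 0.0741
[G]³ = 3.50e-9 ⇒ [G] = 0.00152 M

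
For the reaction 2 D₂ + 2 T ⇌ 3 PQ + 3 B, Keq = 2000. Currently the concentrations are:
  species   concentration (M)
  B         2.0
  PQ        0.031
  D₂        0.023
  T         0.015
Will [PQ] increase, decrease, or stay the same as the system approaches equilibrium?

Q = [PQ]³·[B]³ / ([D₂]²·[T]²) = (0.031)³·(2.0)³ / ((0.023)²·(0.015)²) = 2000
Q = 2000 = Keq; the system is at equilibrium.

stay the same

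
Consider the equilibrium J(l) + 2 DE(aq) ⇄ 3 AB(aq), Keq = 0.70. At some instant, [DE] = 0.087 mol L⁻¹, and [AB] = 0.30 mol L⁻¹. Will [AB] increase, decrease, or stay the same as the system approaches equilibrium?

(J is a pure liquid — omitted from Q.)
Q = [AB]³ / [DE]² = (0.30)³ / (0.087)² = 3.6
Q = 3.6 > Keq = 0.70: net reverse reaction.
AB is a product, so it decreases.

decrease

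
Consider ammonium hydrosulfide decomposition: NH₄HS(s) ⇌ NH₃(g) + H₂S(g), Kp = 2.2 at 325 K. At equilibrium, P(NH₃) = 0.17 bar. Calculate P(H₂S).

P(H₂S) = 13 bar

(NH₄HS is a pure solid — omitted from Kp.)
At equilibrium, Kp = P(NH₃)·P(H₂S) = 2.2.
(0.17)·(P(H₂S)) = 2.2
P(H₂S) = 12.9 = 13 bar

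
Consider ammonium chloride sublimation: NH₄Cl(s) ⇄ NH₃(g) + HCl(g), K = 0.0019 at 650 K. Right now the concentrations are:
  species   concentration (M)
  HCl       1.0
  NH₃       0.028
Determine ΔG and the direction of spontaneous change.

(NH₄Cl is a pure solid — omitted from Q.)
Q = [NH₃]·[HCl] = (0.028)·(1.0) = 0.0280
ΔG = RT ln(Q/K) = (8.314 J mol⁻¹ K⁻¹)(650 K) × ln(0.0280/0.0019)
   = (5.404 kJ/mol)(2.690) = 14.5 kJ/mol
ΔG > 0, so the forward reaction is non-spontaneous (proceeds in reverse).

ΔG = 14.5 kJ/mol; the forward reaction is non-spontaneous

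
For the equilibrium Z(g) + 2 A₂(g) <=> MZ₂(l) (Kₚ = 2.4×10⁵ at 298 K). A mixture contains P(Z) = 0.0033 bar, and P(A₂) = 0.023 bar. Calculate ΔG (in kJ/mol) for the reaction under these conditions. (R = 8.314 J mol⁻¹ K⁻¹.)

(MZ₂ is a pure liquid — omitted from Qₚ.)
Qₚ = 1 / (P(Z)·P(A₂)²) = 1 / ((0.0033)·(0.023)²) = 5.73×10⁵
ΔG = RT ln(Qₚ/Kₚ) = (8.314 J mol⁻¹ K⁻¹)(298 K) × ln(5.73×10⁵/2.4×10⁵)
   = (2.478 kJ/mol)(0.8702) = 2.16 kJ/mol
ΔG > 0, so the forward reaction is non-spontaneous (proceeds in reverse).

ΔG = 2.16 kJ/mol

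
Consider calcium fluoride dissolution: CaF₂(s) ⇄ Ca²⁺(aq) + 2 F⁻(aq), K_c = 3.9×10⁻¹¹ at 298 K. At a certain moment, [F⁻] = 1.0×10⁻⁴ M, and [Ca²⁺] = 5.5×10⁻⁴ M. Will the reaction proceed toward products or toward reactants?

(CaF₂ is a pure solid — omitted from Q_c.)
Q_c = [Ca²⁺]·[F⁻]² = (5.5×10⁻⁴)·(1.0×10⁻⁴)² = 5.5×10⁻¹²
Q_c = 5.5×10⁻¹² < K_c = 3.9×10⁻¹¹, so the forward reaction proceeds.

to the right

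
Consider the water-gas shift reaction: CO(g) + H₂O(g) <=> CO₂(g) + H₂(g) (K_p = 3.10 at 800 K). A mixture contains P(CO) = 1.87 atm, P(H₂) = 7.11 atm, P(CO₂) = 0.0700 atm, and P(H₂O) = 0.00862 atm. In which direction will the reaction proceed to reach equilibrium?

reverse (toward reactants)

Q_p = P(CO₂)·P(H₂) / (P(CO)·P(H₂O)) = (0.0700)·(7.11) / ((1.87)·(0.00862)) = 30.9
Q_p = 30.9 > K_p = 3.10, so the reverse reaction proceeds.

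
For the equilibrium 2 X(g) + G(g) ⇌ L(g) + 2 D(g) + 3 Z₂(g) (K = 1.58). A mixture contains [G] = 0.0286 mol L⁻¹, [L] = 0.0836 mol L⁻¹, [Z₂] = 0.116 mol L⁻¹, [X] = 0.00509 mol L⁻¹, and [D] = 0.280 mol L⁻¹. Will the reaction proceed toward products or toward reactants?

Q = [L]·[D]²·[Z₂]³ / ([X]²·[G]) = (0.0836)·(0.280)²·(0.116)³ / ((0.00509)²·(0.0286)) = 13.8
Q = 13.8 > K = 1.58, so the reverse reaction proceeds.

toward reactants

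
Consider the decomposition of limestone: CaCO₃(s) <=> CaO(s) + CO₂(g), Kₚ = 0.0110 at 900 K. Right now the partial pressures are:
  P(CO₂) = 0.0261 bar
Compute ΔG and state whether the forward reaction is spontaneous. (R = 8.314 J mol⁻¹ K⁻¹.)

ΔG = 6.47 kJ/mol; the forward reaction is non-spontaneous

(CaCO₃, CaO are pure solids — omitted from Qₚ.)
Qₚ = P(CO₂) = 0.0261
ΔG = RT ln(Qₚ/Kₚ) = (8.314 J mol⁻¹ K⁻¹)(900 K) × ln(0.0261/0.0110)
   = (7.483 kJ/mol)(0.8640) = 6.47 kJ/mol
ΔG > 0, so the forward reaction is non-spontaneous (proceeds in reverse).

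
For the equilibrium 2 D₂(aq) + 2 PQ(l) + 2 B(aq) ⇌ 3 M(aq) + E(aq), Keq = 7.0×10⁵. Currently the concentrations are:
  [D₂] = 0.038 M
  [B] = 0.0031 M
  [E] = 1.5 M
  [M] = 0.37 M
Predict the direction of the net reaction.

(PQ is a pure liquid — omitted from Q.)
Q = [M]³·[E] / ([D₂]²·[B]²) = (0.37)³·(1.5) / ((0.038)²·(0.0031)²) = 5.5×10⁶
Q = 5.5×10⁶ > Keq = 7.0×10⁵, so the reverse reaction proceeds.

in the reverse direction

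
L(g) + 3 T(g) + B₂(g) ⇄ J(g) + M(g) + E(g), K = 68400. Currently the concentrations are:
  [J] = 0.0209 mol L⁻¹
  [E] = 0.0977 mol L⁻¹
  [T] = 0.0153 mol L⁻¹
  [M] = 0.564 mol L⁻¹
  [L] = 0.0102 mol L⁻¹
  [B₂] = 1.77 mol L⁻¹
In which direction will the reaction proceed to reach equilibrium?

Q = [J]·[M]·[E] / ([L]·[T]³·[B₂]) = (0.0209)·(0.564)·(0.0977) / ((0.0102)·(0.0153)³·(1.77)) = 17800
Q = 17800 < K = 68400, so the forward reaction proceeds.

forward (toward products)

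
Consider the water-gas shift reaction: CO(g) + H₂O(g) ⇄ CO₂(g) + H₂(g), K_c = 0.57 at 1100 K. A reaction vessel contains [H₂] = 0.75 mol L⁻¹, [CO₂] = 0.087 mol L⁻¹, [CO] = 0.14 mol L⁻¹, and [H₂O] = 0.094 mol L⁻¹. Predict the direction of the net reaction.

to the left

Q_c = [CO₂]·[H₂] / ([CO]·[H₂O]) = (0.087)·(0.75) / ((0.14)·(0.094)) = 5.0
Q_c = 5.0 > K_c = 0.57, so the reverse reaction proceeds.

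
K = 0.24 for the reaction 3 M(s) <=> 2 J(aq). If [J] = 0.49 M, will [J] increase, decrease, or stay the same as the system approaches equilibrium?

(M is a pure solid — omitted from Q.)
Q = [J]² = (0.49)² = 0.24
Q = 0.24 = K; the system is at equilibrium.

stay the same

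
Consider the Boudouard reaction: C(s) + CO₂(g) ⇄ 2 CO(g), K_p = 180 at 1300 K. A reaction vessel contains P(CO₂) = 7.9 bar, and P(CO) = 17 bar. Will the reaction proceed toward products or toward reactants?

to the right

(C is a pure solid — omitted from Q_p.)
Q_p = P(CO)² / P(CO₂) = (17)² / (7.9) = 37
Q_p = 37 < K_p = 180, so the forward reaction proceeds.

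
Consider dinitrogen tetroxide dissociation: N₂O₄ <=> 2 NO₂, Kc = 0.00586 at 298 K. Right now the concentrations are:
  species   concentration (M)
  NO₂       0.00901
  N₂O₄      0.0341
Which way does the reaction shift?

Qc = [NO₂]² / [N₂O₄] = (0.00901)² / (0.0341) = 0.00238
Qc = 0.00238 < Kc = 0.00586, so the forward reaction proceeds.

in the forward direction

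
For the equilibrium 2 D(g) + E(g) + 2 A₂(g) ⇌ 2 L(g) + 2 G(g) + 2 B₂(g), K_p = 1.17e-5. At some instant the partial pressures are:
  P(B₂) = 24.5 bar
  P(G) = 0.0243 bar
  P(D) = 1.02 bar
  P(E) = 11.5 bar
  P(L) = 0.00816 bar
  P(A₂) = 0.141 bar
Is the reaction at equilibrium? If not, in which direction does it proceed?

Q_p = P(L)²·P(G)²·P(B₂)² / (P(D)²·P(E)·P(A₂)²) = (0.00816)²·(0.0243)²·(24.5)² / ((1.02)²·(11.5)·(0.141)²) = 9.92e-5
Q_p = 9.92e-5 > K_p = 1.17e-5, so the reverse reaction proceeds.

in the reverse direction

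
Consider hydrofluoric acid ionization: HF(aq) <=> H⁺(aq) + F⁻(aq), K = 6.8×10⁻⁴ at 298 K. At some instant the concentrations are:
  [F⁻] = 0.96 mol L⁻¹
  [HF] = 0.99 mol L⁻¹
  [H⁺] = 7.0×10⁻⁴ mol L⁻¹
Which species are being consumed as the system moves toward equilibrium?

none (at equilibrium)

Q = [H⁺]·[F⁻] / [HF] = (7.0×10⁻⁴)·(0.96) / (0.99) = 6.8×10⁻⁴
Q = 6.8×10⁻⁴ = K; the system is at equilibrium.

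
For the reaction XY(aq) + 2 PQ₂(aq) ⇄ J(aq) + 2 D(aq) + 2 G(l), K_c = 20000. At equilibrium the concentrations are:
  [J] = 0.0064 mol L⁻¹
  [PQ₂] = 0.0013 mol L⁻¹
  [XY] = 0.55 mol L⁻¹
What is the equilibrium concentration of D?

(G is a pure liquid — omitted from K_c.)
At equilibrium, K_c = [J]·[D]² / ([XY]·[PQ₂]²) = 20000.
(0.0064)·([D])² / ((0.55)·(0.0013)²) = 20000
[D]² = 2.90 ⇒ [D] = 1.7 mol L⁻¹

[D] = 1.7 mol L⁻¹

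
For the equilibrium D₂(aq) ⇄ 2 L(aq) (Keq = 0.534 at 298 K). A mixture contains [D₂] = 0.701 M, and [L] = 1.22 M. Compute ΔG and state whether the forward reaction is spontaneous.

Q = [L]² / [D₂] = (1.22)² / (0.701) = 2.12
ΔG = RT ln(Q/Keq) = (8.314 J mol⁻¹ K⁻¹)(298 K) × ln(2.12/0.534)
   = (2.478 kJ/mol)(1.379) = 3.42 kJ/mol
ΔG > 0, so the forward reaction is non-spontaneous (proceeds in reverse).

ΔG = 3.42 kJ/mol; the forward reaction is non-spontaneous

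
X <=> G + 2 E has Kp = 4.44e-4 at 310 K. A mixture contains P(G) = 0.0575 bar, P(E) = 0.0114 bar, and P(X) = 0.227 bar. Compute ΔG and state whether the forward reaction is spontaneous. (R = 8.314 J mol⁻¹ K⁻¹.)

ΔG = -6.71 kJ/mol; the forward reaction is spontaneous

Qp = P(G)·P(E)² / P(X) = (0.0575)·(0.0114)² / (0.227) = 3.29e-5
ΔG = RT ln(Qp/Kp) = (8.314 J mol⁻¹ K⁻¹)(310 K) × ln(3.29e-5/4.44e-4)
   = (2.577 kJ/mol)(-2.602) = -6.71 kJ/mol
ΔG < 0, so the forward reaction is spontaneous (proceeds forward).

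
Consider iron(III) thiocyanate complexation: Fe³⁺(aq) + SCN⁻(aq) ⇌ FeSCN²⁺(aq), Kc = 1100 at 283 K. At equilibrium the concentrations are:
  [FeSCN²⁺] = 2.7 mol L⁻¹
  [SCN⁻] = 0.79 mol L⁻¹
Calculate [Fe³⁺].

[Fe³⁺] = 0.0031 mol L⁻¹

At equilibrium, Kc = [FeSCN²⁺] / ([Fe³⁺]·[SCN⁻]) = 1100.
(2.7) / (([Fe³⁺])·(0.79)) = 1100
[Fe³⁺] = 0.00311 = 0.0031 mol L⁻¹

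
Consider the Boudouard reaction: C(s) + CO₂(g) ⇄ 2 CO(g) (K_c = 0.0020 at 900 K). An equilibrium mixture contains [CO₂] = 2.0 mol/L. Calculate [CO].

(C is a pure solid — omitted from K_c.)
At equilibrium, K_c = [CO]² / [CO₂] = 0.0020.
([CO])² / (2.0) = 0.0020
[CO]² = 0.00400 ⇒ [CO] = 0.063 mol/L

[CO] = 0.063 mol/L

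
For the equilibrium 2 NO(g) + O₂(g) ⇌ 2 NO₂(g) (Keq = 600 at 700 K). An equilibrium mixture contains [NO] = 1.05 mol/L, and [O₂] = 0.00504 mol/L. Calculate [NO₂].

[NO₂] = 1.83 mol/L

At equilibrium, Keq = [NO₂]² / ([NO]²·[O₂]) = 600.
([NO₂])² / ((1.05)²·(0.00504)) = 600
[NO₂]² = 3.33 ⇒ [NO₂] = 1.83 mol/L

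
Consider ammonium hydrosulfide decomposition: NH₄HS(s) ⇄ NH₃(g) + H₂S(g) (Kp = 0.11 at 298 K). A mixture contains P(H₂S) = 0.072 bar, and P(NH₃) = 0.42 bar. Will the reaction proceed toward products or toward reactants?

(NH₄HS is a pure solid — omitted from Qp.)
Qp = P(NH₃)·P(H₂S) = (0.42)·(0.072) = 0.030
Qp = 0.030 < Kp = 0.11, so the forward reaction proceeds.

forward (toward products)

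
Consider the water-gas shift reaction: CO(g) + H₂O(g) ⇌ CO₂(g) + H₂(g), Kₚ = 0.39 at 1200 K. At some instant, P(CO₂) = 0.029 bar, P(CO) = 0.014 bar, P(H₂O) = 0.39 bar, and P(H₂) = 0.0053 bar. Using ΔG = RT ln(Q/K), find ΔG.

Qₚ = P(CO₂)·P(H₂) / (P(CO)·P(H₂O)) = (0.029)·(0.0053) / ((0.014)·(0.39)) = 0.0282
ΔG = RT ln(Qₚ/Kₚ) = (8.314 J mol⁻¹ K⁻¹)(1200 K) × ln(0.0282/0.39)
   = (9.977 kJ/mol)(-2.627) = -26.2 kJ/mol
ΔG < 0, so the forward reaction is spontaneous (proceeds forward).

ΔG = -26.2 kJ/mol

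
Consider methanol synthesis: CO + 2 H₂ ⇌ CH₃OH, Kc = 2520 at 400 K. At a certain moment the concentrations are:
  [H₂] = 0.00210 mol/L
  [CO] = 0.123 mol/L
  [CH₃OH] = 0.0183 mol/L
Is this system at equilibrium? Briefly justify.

Qc = [CH₃OH] / ([CO]·[H₂]²) = (0.0183) / ((0.123)·(0.00210)²) = 33700
Qc = 33700 > Kc = 2520: net reverse reaction.

no; Q > K, reaction proceeds in reverse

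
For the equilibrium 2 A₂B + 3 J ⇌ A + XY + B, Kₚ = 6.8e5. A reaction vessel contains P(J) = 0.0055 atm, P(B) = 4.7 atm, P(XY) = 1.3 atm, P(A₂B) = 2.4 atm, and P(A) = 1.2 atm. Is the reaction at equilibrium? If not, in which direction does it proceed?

reverse (toward reactants)

Qₚ = P(A)·P(XY)·P(B) / (P(A₂B)²·P(J)³) = (1.2)·(1.3)·(4.7) / ((2.4)²·(0.0055)³) = 7.7e6
Qₚ = 7.7e6 > Kₚ = 6.8e5, so the reverse reaction proceeds.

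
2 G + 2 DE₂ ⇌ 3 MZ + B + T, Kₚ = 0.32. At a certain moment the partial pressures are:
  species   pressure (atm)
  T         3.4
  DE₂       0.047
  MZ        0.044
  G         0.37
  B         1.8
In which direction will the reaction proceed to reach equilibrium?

Qₚ = P(MZ)³·P(B)·P(T) / (P(G)²·P(DE₂)²) = (0.044)³·(1.8)·(3.4) / ((0.37)²·(0.047)²) = 1.7
Qₚ = 1.7 > Kₚ = 0.32, so the reverse reaction proceeds.

toward reactants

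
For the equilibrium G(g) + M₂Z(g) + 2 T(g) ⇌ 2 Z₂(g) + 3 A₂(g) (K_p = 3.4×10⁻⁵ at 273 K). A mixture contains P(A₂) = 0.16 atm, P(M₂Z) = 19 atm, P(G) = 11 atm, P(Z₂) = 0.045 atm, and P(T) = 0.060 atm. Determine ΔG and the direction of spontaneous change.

ΔG = -2.56 kJ/mol; the forward reaction is spontaneous

Q_p = P(Z₂)²·P(A₂)³ / (P(G)·P(M₂Z)·P(T)²) = (0.045)²·(0.16)³ / ((11)·(19)·(0.060)²) = 1.10×10⁻⁵
ΔG = RT ln(Q_p/K_p) = (8.314 J mol⁻¹ K⁻¹)(273 K) × ln(1.10×10⁻⁵/3.4×10⁻⁵)
   = (2.270 kJ/mol)(-1.128) = -2.56 kJ/mol
ΔG < 0, so the forward reaction is spontaneous (proceeds forward).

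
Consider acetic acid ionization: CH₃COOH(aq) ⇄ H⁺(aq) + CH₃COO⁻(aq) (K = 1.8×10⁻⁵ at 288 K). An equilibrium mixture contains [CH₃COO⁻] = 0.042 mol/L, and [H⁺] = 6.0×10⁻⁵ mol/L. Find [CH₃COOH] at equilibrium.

[CH₃COOH] = 0.14 mol/L

At equilibrium, K = [H⁺]·[CH₃COO⁻] / [CH₃COOH] = 1.8×10⁻⁵.
(6.0×10⁻⁵)·(0.042) / ([CH₃COOH]) = 1.8×10⁻⁵
[CH₃COOH] = 0.140 = 0.14 mol/L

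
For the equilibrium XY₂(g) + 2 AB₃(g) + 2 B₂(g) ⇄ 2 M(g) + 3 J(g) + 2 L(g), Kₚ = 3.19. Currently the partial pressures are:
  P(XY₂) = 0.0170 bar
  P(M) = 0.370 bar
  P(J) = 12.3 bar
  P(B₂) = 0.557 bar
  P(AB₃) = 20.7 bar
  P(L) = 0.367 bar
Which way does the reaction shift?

to the left

Qₚ = P(M)²·P(J)³·P(L)² / (P(XY₂)·P(AB₃)²·P(B₂)²) = (0.370)²·(12.3)³·(0.367)² / ((0.0170)·(20.7)²·(0.557)²) = 15.2
Qₚ = 15.2 > Kₚ = 3.19, so the reverse reaction proceeds.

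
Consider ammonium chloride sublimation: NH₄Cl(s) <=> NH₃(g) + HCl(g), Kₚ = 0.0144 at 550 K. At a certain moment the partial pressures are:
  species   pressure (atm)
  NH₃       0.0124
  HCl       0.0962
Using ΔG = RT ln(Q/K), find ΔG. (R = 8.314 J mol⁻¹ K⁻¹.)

(NH₄Cl is a pure solid — omitted from Qₚ.)
Qₚ = P(NH₃)·P(HCl) = (0.0124)·(0.0962) = 0.00119
ΔG = RT ln(Qₚ/Kₚ) = (8.314 J mol⁻¹ K⁻¹)(550 K) × ln(0.00119/0.0144)
   = (4.573 kJ/mol)(-2.493) = -11.4 kJ/mol
ΔG < 0, so the forward reaction is spontaneous (proceeds forward).

ΔG = -11.4 kJ/mol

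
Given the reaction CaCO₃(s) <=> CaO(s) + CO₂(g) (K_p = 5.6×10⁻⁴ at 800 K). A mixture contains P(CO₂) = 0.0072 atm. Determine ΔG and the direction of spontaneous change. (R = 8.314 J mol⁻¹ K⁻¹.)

(CaCO₃, CaO are pure solids — omitted from Q_p.)
Q_p = P(CO₂) = 0.00720
ΔG = RT ln(Q_p/K_p) = (8.314 J mol⁻¹ K⁻¹)(800 K) × ln(0.00720/5.6×10⁻⁴)
   = (6.651 kJ/mol)(2.554) = 17.0 kJ/mol
ΔG > 0, so the forward reaction is non-spontaneous (proceeds in reverse).

ΔG = 17.0 kJ/mol; the forward reaction is non-spontaneous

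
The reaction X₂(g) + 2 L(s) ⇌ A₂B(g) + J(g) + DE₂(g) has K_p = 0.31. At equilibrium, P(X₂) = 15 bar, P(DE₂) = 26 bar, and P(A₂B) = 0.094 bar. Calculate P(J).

P(J) = 1.9 bar

(L is a pure solid — omitted from K_p.)
At equilibrium, K_p = P(A₂B)·P(J)·P(DE₂) / P(X₂) = 0.31.
(0.094)·(P(J))·(26) / (15) = 0.31
P(J) = 1.90 = 1.9 bar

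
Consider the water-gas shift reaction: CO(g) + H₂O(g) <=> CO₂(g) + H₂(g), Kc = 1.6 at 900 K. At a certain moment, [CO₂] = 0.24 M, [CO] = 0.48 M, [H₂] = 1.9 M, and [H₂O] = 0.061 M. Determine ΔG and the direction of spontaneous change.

Qc = [CO₂]·[H₂] / ([CO]·[H₂O]) = (0.24)·(1.9) / ((0.48)·(0.061)) = 15.6
ΔG = RT ln(Qc/Kc) = (8.314 J mol⁻¹ K⁻¹)(900 K) × ln(15.6/1.6)
   = (7.483 kJ/mol)(2.277) = 17.0 kJ/mol
ΔG > 0, so the forward reaction is non-spontaneous (proceeds in reverse).

ΔG = 17.0 kJ/mol; the forward reaction is non-spontaneous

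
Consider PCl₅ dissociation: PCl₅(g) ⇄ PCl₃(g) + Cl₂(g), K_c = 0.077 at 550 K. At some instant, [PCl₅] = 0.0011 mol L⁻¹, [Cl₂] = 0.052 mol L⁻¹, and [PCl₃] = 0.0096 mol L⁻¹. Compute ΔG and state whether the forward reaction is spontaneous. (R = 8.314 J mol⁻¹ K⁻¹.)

ΔG = 8.11 kJ/mol; the forward reaction is non-spontaneous

Q_c = [PCl₃]·[Cl₂] / [PCl₅] = (0.0096)·(0.052) / (0.0011) = 0.454
ΔG = RT ln(Q_c/K_c) = (8.314 J mol⁻¹ K⁻¹)(550 K) × ln(0.454/0.077)
   = (4.573 kJ/mol)(1.774) = 8.11 kJ/mol
ΔG > 0, so the forward reaction is non-spontaneous (proceeds in reverse).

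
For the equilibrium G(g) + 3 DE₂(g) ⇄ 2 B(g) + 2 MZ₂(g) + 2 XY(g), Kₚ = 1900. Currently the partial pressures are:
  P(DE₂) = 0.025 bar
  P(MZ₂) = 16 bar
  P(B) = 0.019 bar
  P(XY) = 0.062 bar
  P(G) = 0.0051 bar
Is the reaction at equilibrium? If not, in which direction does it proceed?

in the reverse direction

Qₚ = P(B)²·P(MZ₂)²·P(XY)² / (P(G)·P(DE₂)³) = (0.019)²·(16)²·(0.062)² / ((0.0051)·(0.025)³) = 4500
Qₚ = 4500 > Kₚ = 1900, so the reverse reaction proceeds.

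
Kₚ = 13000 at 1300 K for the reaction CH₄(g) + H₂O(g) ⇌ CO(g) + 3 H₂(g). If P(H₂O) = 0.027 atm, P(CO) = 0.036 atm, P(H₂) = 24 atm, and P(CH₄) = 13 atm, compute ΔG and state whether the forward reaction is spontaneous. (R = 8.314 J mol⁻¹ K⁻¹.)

Qₚ = P(CO)·P(H₂)³ / (P(CH₄)·P(H₂O)) = (0.036)·(24)³ / ((13)·(0.027)) = 1420
ΔG = RT ln(Qₚ/Kₚ) = (8.314 J mol⁻¹ K⁻¹)(1300 K) × ln(1420/13000)
   = (10.81 kJ/mol)(-2.214) = -23.9 kJ/mol
ΔG < 0, so the forward reaction is spontaneous (proceeds forward).

ΔG = -23.9 kJ/mol; the forward reaction is spontaneous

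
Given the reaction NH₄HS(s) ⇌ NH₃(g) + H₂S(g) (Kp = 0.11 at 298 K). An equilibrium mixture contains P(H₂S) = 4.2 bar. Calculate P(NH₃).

(NH₄HS is a pure solid — omitted from Kp.)
At equilibrium, Kp = P(NH₃)·P(H₂S) = 0.11.
(P(NH₃))·(4.2) = 0.11
P(NH₃) = 0.0262 = 0.026 bar

P(NH₃) = 0.026 bar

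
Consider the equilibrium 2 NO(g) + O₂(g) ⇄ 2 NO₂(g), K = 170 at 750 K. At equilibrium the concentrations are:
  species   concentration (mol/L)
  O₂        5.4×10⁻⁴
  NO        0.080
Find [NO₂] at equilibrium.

At equilibrium, K = [NO₂]² / ([NO]²·[O₂]) = 170.
([NO₂])² / ((0.080)²·(5.4×10⁻⁴)) = 170
[NO₂]² = 5.88×10⁻⁴ ⇒ [NO₂] = 0.024 mol/L

[NO₂] = 0.024 mol/L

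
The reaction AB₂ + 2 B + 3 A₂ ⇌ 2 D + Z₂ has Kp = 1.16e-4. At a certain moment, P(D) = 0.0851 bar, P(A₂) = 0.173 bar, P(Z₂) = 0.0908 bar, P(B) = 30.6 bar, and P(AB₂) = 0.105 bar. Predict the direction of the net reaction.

Qp = P(D)²·P(Z₂) / (P(AB₂)·P(B)²·P(A₂)³) = (0.0851)²·(0.0908) / ((0.105)·(30.6)²·(0.173)³) = 0.00129
Qp = 0.00129 > Kp = 1.16e-4, so the reverse reaction proceeds.

to the left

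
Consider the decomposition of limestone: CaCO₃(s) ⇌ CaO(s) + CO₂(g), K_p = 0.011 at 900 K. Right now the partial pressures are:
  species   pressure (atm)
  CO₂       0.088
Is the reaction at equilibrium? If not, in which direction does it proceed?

(CaCO₃, CaO are pure solids — omitted from Q_p.)
Q_p = P(CO₂) = 0.088
Q_p = 0.088 > K_p = 0.011, so the reverse reaction proceeds.

reverse (toward reactants)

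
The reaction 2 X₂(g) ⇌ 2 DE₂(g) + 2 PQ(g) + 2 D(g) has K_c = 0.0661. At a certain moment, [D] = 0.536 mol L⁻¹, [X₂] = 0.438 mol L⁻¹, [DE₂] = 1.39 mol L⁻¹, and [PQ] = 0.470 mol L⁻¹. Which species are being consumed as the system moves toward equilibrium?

Q_c = [DE₂]²·[PQ]²·[D]² / [X₂]² = (1.39)²·(0.470)²·(0.536)² / (0.438)² = 0.639
Q_c = 0.639 > K_c = 0.0661: net reverse reaction.

DE₂, PQ, D (products)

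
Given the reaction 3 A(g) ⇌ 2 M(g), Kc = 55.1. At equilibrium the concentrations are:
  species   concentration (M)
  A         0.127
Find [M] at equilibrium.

At equilibrium, Kc = [M]² / [A]³ = 55.1.
([M])² / (0.127)³ = 55.1
[M]² = 0.113 ⇒ [M] = 0.336 M

[M] = 0.336 M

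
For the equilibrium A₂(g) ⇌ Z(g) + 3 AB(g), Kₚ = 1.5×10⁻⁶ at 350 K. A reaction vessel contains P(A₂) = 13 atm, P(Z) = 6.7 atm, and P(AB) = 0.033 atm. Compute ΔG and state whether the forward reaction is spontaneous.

Qₚ = P(Z)·P(AB)³ / P(A₂) = (6.7)·(0.033)³ / (13) = 1.85×10⁻⁵
ΔG = RT ln(Qₚ/Kₚ) = (8.314 J mol⁻¹ K⁻¹)(350 K) × ln(1.85×10⁻⁵/1.5×10⁻⁶)
   = (2.910 kJ/mol)(2.512) = 7.31 kJ/mol
ΔG > 0, so the forward reaction is non-spontaneous (proceeds in reverse).

ΔG = 7.31 kJ/mol; the forward reaction is non-spontaneous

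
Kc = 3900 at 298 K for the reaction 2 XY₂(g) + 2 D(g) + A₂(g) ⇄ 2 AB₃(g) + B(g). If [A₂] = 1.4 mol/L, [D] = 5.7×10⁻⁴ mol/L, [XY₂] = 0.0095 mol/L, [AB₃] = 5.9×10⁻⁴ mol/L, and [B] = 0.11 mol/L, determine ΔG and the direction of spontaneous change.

Qc = [AB₃]²·[B] / ([XY₂]²·[D]²·[A₂]) = (5.9×10⁻⁴)²·(0.11) / ((0.0095)²·(5.7×10⁻⁴)²·(1.4)) = 933
ΔG = RT ln(Qc/Kc) = (8.314 J mol⁻¹ K⁻¹)(298 K) × ln(933/3900)
   = (2.478 kJ/mol)(-1.430) = -3.54 kJ/mol
ΔG < 0, so the forward reaction is spontaneous (proceeds forward).

ΔG = -3.54 kJ/mol; the forward reaction is spontaneous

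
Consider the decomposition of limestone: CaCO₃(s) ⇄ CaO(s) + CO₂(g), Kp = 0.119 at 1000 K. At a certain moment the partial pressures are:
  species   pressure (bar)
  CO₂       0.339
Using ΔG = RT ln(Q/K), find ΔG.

(CaCO₃, CaO are pure solids — omitted from Qp.)
Qp = P(CO₂) = 0.339
ΔG = RT ln(Qp/Kp) = (8.314 J mol⁻¹ K⁻¹)(1000 K) × ln(0.339/0.119)
   = (8.314 kJ/mol)(1.047) = 8.70 kJ/mol
ΔG > 0, so the forward reaction is non-spontaneous (proceeds in reverse).

ΔG = 8.70 kJ/mol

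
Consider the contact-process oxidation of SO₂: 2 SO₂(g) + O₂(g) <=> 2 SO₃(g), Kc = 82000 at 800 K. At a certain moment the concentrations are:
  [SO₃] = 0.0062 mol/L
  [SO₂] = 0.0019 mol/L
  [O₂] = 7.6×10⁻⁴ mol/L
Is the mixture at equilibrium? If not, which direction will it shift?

Qc = [SO₃]² / ([SO₂]²·[O₂]) = (0.0062)² / ((0.0019)²·(7.6×10⁻⁴)) = 14000
Qc = 14000 < Kc = 82000: net forward reaction.

no; Q < K, reaction proceeds forward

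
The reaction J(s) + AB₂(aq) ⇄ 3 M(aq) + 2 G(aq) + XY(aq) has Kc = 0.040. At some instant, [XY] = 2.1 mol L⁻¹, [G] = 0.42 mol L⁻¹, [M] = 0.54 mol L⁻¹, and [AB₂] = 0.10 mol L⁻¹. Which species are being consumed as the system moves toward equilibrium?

(J is a pure solid — omitted from Qc.)
Qc = [M]³·[G]²·[XY] / [AB₂] = (0.54)³·(0.42)²·(2.1) / (0.10) = 0.58
Qc = 0.58 > Kc = 0.040: net reverse reaction.

M, G, XY (products)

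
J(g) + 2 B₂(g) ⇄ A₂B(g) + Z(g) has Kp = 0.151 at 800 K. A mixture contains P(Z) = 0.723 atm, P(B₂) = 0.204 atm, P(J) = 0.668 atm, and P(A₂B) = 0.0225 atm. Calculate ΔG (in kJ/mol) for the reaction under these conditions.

ΔG = 9.01 kJ/mol

Qp = P(A₂B)·P(Z) / (P(J)·P(B₂)²) = (0.0225)·(0.723) / ((0.668)·(0.204)²) = 0.585
ΔG = RT ln(Qp/Kp) = (8.314 J mol⁻¹ K⁻¹)(800 K) × ln(0.585/0.151)
   = (6.651 kJ/mol)(1.354) = 9.01 kJ/mol
ΔG > 0, so the forward reaction is non-spontaneous (proceeds in reverse).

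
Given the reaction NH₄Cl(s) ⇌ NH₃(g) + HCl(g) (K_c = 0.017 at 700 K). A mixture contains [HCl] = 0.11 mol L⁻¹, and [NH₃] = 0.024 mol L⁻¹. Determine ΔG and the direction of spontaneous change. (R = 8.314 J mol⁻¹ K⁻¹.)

(NH₄Cl is a pure solid — omitted from Q_c.)
Q_c = [NH₃]·[HCl] = (0.024)·(0.11) = 0.00264
ΔG = RT ln(Q_c/K_c) = (8.314 J mol⁻¹ K⁻¹)(700 K) × ln(0.00264/0.017)
   = (5.820 kJ/mol)(-1.862) = -10.8 kJ/mol
ΔG < 0, so the forward reaction is spontaneous (proceeds forward).

ΔG = -10.8 kJ/mol; the forward reaction is spontaneous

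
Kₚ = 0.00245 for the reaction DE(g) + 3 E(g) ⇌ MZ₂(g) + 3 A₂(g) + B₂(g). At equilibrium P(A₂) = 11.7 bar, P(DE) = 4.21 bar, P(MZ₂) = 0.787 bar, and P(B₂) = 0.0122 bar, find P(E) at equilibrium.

P(E) = 11.4 bar

At equilibrium, Kₚ = P(MZ₂)·P(A₂)³·P(B₂) / (P(DE)·P(E)³) = 0.00245.
(0.787)·(11.7)³·(0.0122) / ((4.21)·(P(E))³) = 0.00245
P(E)³ = 1490 ⇒ P(E) = 11.4 bar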